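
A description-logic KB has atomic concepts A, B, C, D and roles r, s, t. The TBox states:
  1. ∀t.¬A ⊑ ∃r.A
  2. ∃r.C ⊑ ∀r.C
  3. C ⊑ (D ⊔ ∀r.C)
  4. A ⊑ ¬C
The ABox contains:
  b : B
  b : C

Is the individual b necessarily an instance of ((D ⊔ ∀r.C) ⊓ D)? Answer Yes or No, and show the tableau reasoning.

No

1. b : ((D ⊔ ∀r.C) ⊓ D)?  L(b) = {B, C} ∪ {((¬D ⊓ ∃r.¬C) ⊔ ¬D)}
   apply at b: C⊑(D ⊔ ∀r.C)
   open: L(b) ⊇ {B, C, ¬A, ¬D, ∀r.C, …} (+ ∃-successors) — b ∉ ((D ⊔ ∀r.C) ⊓ D) possible
2. Hence b : ((D ⊔ ∀r.C) ⊓ D): not entailed.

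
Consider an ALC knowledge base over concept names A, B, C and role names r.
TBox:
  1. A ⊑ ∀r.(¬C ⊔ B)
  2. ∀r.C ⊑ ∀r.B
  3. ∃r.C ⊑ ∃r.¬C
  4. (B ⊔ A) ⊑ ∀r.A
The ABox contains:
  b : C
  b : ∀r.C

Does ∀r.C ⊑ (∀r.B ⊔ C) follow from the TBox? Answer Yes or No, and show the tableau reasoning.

Yes

1. ∀r.C ⊑ (∀r.B ⊔ C)  ⇔  (∀r.C ⊓ (∃r.¬B ⊓ ¬C)) unsat w.r.t. T
   all branches close; clash {C, ¬C} at an ∃-successor
2. Hence ∀r.C ⊑ (∀r.B ⊔ C): entailed.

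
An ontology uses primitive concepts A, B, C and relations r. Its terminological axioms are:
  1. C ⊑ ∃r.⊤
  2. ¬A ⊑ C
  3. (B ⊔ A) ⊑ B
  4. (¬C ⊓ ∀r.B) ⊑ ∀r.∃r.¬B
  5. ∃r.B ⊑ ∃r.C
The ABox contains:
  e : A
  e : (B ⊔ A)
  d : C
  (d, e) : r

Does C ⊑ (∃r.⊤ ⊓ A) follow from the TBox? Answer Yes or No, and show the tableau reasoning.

1. C ⊑ (∃r.⊤ ⊓ A)  ⇔  (C ⊓ (∀r.⊥ ⊔ ¬A)) unsat w.r.t. T
   apply at x₀: C⊑∃r.⊤
   open: L(x₀) ⊇ {C, ¬A, ¬B, ∀r.¬B, ∃r.⊤} (+ ∃-successors)
2. Hence C ⊑ (∃r.⊤ ⊓ A): not entailed.

No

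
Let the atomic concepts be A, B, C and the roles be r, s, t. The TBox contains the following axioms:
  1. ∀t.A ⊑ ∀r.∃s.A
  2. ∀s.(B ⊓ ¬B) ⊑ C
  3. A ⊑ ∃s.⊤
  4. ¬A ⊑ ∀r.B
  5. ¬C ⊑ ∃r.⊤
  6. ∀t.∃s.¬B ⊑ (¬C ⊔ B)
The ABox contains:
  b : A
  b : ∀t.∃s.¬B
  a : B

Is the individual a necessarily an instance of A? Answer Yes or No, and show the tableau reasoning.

No

1. a : A?  L(a) = {B} ∪ {¬A}
   apply at a: ¬A⊑∀r.B
   open: L(a) ⊇ {B, C, ¬A, ∀r.B, ∃t.¬A, …} (+ ∃-successors) — a ∉ A possible
2. Hence a : A: not entailed.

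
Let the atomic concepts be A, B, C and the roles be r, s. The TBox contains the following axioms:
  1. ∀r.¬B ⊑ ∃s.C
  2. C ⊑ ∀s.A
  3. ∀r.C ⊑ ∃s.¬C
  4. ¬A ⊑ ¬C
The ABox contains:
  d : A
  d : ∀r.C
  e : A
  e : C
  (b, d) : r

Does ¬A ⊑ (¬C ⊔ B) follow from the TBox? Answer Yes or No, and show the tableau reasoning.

Yes

1. ¬A ⊑ (¬C ⊔ B)  ⇔  (¬A ⊓ (C ⊓ ¬B)) unsat w.r.t. T
   all branches close; clash {C, ¬C} at x₀
2. Hence ¬A ⊑ (¬C ⊔ B): entailed.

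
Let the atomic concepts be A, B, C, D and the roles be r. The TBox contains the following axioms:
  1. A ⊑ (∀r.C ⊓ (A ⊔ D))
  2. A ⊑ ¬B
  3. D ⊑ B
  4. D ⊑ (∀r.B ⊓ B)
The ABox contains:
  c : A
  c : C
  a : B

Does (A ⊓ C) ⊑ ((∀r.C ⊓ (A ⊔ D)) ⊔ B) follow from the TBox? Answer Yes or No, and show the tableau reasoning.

1. (A ⊓ C) ⊑ ((∀r.C ⊓ (A ⊔ D)) ⊔ B)  ⇔  ((A ⊓ C) ⊓ ((∃r.¬C ⊔ (¬A ⊓ ¬D)) ⊓ ¬B)) unsat w.r.t. T
   all branches close; clash {B, ¬B} at x₀
2. Hence (A ⊓ C) ⊑ ((∀r.C ⊓ (A ⊔ D)) ⊔ B): entailed.

Yes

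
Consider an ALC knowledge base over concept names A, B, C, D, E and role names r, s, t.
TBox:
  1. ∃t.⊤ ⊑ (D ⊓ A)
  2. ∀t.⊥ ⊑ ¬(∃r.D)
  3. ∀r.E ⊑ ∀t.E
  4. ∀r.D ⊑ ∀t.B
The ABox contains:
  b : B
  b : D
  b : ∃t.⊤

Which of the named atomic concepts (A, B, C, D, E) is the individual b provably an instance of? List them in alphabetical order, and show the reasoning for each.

{A, B, D}

1. b : A?  L(b) = {B, D, ∃t.⊤} ∪ {¬A}
   clash {A, ¬A} at b — b ∈ A
2. b : B?  L(b) = {B, D, ∃t.⊤} ∪ {¬B}
   clash {B, ¬B} at b — b ∈ B
3. b : C?  L(b) = {B, D, ∃t.⊤} ∪ {¬C}
   apply at b: ∃t.⊤⊑(D ⊓ A)
   open: L(b) ⊇ {A, B, D, ¬C, ∃r.¬D, …} (+ ∃-successors) — b ∉ C possible
4. b : D?  L(b) = {B, D, ∃t.⊤} ∪ {¬D}
   clash {D, ¬D} at b — b ∈ D
5. b : E?  L(b) = {B, D, ∃t.⊤} ∪ {¬E}
   apply at b: ∃t.⊤⊑(D ⊓ A)
   open: L(b) ⊇ {A, B, D, ¬E, ∃r.¬D, …} (+ ∃-successors) — b ∉ E possible
6. Entailed for b: {A, B, D}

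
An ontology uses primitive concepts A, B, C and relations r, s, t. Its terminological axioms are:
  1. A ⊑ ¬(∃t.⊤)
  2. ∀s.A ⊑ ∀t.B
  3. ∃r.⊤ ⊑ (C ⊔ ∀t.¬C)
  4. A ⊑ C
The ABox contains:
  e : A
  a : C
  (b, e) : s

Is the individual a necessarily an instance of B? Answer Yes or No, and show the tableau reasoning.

1. a : B?  L(a) = {C} ∪ {¬B}
   open: L(a) ⊇ {C, ¬A, ¬B, ∀r.⊥, ∃s.¬A} (+ ∃-successors) — a ∉ B possible
2. Hence a : B: not entailed.

No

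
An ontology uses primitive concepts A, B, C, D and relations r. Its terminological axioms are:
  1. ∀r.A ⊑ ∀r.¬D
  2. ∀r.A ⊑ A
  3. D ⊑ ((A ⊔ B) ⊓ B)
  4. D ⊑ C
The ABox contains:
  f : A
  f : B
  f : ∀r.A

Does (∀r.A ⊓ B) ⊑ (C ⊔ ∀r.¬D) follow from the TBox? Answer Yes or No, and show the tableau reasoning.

Yes

1. (∀r.A ⊓ B) ⊑ (C ⊔ ∀r.¬D)  ⇔  ((∀r.A ⊓ B) ⊓ (¬C ⊓ ∃r.D)) unsat w.r.t. T
   all branches close; clash {C, ¬C} at x₀
2. Hence (∀r.A ⊓ B) ⊑ (C ⊔ ∀r.¬D): entailed.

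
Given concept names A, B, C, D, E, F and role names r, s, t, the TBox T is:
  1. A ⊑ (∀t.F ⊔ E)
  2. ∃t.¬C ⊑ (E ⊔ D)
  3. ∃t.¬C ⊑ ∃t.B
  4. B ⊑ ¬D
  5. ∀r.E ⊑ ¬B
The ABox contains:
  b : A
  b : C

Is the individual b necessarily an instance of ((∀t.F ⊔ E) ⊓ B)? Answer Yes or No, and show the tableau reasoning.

No

1. b : ((∀t.F ⊔ E) ⊓ B)?  L(b) = {A, C} ∪ {((∃t.¬F ⊓ ¬E) ⊔ ¬B)}
   apply at b: A⊑(∀t.F ⊔ E)
   open: L(b) ⊇ {A, C, ¬B, ∀t.C, ∀t.F} — b ∉ ((∀t.F ⊔ E) ⊓ B) possible
2. Hence b : ((∀t.F ⊔ E) ⊓ B): not entailed.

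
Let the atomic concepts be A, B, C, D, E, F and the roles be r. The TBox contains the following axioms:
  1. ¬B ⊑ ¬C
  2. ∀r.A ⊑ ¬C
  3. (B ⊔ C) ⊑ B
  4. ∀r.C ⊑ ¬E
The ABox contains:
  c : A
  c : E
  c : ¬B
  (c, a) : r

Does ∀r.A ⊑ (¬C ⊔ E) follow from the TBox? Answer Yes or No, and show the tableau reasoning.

Yes

1. ∀r.A ⊑ (¬C ⊔ E)  ⇔  (∀r.A ⊓ (C ⊓ ¬E)) unsat w.r.t. T
   all branches close; clash {C, ¬C} at x₀
2. Hence ∀r.A ⊑ (¬C ⊔ E): entailed.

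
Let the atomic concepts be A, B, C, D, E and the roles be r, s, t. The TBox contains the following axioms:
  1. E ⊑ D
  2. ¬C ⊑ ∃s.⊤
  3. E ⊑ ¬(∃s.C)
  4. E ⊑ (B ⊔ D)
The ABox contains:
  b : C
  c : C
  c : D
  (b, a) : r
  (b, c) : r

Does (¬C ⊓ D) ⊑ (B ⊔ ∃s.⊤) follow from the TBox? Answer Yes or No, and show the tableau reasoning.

Yes

1. (¬C ⊓ D) ⊑ (B ⊔ ∃s.⊤)  ⇔  ((¬C ⊓ D) ⊓ (¬B ⊓ ∀s.⊥)) unsat w.r.t. T
   all branches close; clash ⊥ at an ∃-successor
2. Hence (¬C ⊓ D) ⊑ (B ⊔ ∃s.⊤): entailed.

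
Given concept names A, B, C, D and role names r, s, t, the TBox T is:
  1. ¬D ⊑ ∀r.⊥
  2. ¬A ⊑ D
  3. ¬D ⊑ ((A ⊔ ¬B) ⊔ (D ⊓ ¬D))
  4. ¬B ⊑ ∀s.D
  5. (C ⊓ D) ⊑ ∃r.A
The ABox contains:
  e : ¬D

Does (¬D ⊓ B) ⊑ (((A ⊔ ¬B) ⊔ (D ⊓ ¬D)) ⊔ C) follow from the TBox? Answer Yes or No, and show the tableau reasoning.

1. (¬D ⊓ B) ⊑ (((A ⊔ ¬B) ⊔ (D ⊓ ¬D)) ⊔ C)  ⇔  ((¬D ⊓ B) ⊓ (((¬A ⊓ B) ⊓ (¬D ⊔ D)) ⊓ ¬C)) unsat w.r.t. T
   all branches close; clash {D, ¬D} at x₀
2. Hence (¬D ⊓ B) ⊑ (((A ⊔ ¬B) ⊔ (D ⊓ ¬D)) ⊔ C): entailed.

Yes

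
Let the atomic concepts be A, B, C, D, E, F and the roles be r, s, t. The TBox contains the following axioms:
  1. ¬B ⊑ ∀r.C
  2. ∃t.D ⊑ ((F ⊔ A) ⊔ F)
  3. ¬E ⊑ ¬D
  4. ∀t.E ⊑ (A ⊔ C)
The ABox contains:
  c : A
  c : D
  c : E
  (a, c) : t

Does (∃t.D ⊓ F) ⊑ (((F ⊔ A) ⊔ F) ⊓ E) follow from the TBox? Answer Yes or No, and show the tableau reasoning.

No

1. (∃t.D ⊓ F) ⊑ (((F ⊔ A) ⊔ F) ⊓ E)  ⇔  ((∃t.D ⊓ F) ⊓ (((¬F ⊓ ¬A) ⊓ ¬F) ⊔ ¬E)) unsat w.r.t. T
   apply at x₀: ∃t.D⊑((F ⊔ A) ⊔ F)
   open: L(x₀) ⊇ {B, F, ¬D, ¬E, ∃t.D, …} (+ ∃-successors)
2. Hence (∃t.D ⊓ F) ⊑ (((F ⊔ A) ⊔ F) ⊓ E): not entailed.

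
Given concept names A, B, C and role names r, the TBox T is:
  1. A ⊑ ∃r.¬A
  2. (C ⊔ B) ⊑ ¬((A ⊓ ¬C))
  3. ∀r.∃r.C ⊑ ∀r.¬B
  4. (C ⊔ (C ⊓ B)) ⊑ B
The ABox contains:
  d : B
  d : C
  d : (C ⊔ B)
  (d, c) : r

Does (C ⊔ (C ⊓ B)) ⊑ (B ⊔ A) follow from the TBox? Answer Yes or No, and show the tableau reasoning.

1. (C ⊔ (C ⊓ B)) ⊑ (B ⊔ A)  ⇔  ((C ⊔ (C ⊓ B)) ⊓ (¬B ⊓ ¬A)) unsat w.r.t. T
   all branches close; clash {B, ¬B} at x₀
2. Hence (C ⊔ (C ⊓ B)) ⊑ (B ⊔ A): entailed.

Yes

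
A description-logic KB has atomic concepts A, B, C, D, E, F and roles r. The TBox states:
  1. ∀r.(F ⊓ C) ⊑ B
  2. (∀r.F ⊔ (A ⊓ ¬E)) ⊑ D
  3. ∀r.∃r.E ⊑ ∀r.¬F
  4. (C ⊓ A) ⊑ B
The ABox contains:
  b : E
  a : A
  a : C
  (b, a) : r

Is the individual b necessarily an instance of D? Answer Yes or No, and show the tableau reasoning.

1. b : D?  L(b) = {E} ∪ {¬D}
   open: L(b) ⊇ {E, ¬C, ¬D, ∃r.(¬F ⊔ ¬C), ∃r.¬F, …} (+ ∃-successors) — b ∉ D possible
2. Hence b : D: not entailed.

No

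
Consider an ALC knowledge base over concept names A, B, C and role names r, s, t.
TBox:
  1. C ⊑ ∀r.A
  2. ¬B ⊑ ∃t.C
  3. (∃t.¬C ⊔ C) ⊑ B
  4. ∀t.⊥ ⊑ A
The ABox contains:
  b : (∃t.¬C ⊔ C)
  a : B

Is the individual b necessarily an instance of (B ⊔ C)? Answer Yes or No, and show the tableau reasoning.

Yes

1. b : (B ⊔ C)?  L(b) = {(∃t.¬C ⊔ C)} ∪ {(¬B ⊓ ¬C)}
   clash {B, ¬B} at b — b ∈ (B ⊔ C)
2. Hence b : (B ⊔ C): entailed.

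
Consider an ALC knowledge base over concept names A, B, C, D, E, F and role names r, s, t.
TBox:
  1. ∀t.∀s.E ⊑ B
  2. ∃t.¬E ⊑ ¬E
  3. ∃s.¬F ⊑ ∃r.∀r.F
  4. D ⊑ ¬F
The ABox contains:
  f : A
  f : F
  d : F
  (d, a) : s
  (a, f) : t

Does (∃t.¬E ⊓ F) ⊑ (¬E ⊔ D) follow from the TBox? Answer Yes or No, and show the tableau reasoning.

Yes

1. (∃t.¬E ⊓ F) ⊑ (¬E ⊔ D)  ⇔  ((∃t.¬E ⊓ F) ⊓ (E ⊓ ¬D)) unsat w.r.t. T
   all branches close; clash {E, ¬E} at x₀
2. Hence (∃t.¬E ⊓ F) ⊑ (¬E ⊔ D): entailed.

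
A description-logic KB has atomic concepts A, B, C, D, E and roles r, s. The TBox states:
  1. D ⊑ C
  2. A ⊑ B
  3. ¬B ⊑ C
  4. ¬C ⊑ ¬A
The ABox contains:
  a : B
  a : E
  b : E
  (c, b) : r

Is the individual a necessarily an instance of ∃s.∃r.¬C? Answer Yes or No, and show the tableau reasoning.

1. a : ∃s.∃r.¬C?  L(a) = {B, E} ∪ {∀s.∀r.C}
   open: L(a) ⊇ {B, C, E, ∀s.∀r.C} — a ∉ ∃s.∃r.¬C possible
2. Hence a : ∃s.∃r.¬C: not entailed.

No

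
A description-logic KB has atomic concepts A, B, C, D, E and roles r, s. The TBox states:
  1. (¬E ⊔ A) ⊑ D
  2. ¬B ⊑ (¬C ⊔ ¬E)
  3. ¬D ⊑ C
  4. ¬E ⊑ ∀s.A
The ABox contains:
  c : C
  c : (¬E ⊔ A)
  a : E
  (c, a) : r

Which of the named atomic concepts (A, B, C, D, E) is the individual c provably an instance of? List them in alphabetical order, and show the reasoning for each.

1. c : A?  L(c) = {C, (¬E ⊔ A)} ∪ {¬A}
   apply at c: (¬E ⊔ A)⊑D
   open: L(c) ⊇ {B, C, D, ¬A, ¬E, …} — c ∉ A possible
2. c : B?  L(c) = {C, (¬E ⊔ A)} ∪ {¬B}
   apply at c: (¬E ⊔ A)⊑D; ¬B⊑(¬C ⊔ ¬E)
   open: L(c) ⊇ {C, D, ¬B, ¬E, ∀s.A} — c ∉ B possible
3. c : C?  L(c) = {C, (¬E ⊔ A)} ∪ {¬C}
   clash {C, ¬C} at c — c ∈ C
4. c : D?  L(c) = {C, (¬E ⊔ A)} ∪ {¬D}
   clash {D, ¬D} at c — c ∈ D
5. c : E?  L(c) = {C, (¬E ⊔ A)} ∪ {¬E}
   apply at c: (¬E ⊔ A)⊑D; ¬E⊑∀s.A
   open: L(c) ⊇ {B, C, D, ¬E, ∀s.A} — c ∉ E possible
6. Entailed for c: {C, D}

{C, D}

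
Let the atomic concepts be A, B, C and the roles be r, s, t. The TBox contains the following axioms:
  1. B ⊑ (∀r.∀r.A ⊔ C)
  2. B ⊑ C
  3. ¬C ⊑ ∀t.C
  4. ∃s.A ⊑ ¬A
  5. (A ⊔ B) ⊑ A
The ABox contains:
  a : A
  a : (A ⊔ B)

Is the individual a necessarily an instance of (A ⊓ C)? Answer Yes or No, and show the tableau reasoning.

1. a : (A ⊓ C)?  L(a) = {A, (A ⊔ B)} ∪ {(¬A ⊔ ¬C)}
   open: L(a) ⊇ {A, ¬B, ¬C, ∀s.¬A, ∀t.C} — a ∉ (A ⊓ C) possible
2. Hence a : (A ⊓ C): not entailed.

No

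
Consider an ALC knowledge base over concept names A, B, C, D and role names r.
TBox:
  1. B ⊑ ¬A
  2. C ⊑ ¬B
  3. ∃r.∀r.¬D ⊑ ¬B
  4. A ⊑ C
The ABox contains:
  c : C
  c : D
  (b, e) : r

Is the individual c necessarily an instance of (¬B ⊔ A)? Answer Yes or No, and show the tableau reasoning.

1. c : (¬B ⊔ A)?  L(c) = {C, D} ∪ {(B ⊓ ¬A)}
   clash {B, ¬B} at c — c ∈ (¬B ⊔ A)
2. Hence c : (¬B ⊔ A): entailed.

Yes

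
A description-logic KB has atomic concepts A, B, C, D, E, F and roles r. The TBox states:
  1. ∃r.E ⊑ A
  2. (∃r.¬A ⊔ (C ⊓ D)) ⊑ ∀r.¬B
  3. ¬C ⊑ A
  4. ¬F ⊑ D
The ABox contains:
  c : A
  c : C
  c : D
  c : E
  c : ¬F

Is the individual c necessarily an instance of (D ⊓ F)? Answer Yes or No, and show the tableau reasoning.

1. c : (D ⊓ F)?  L(c) = {A, C, D, E, ¬F} ∪ {(¬D ⊔ ¬F)}
   open: L(c) ⊇ {A, C, D, E, ¬F, …} — c ∉ (D ⊓ F) possible
2. Hence c : (D ⊓ F): not entailed.

No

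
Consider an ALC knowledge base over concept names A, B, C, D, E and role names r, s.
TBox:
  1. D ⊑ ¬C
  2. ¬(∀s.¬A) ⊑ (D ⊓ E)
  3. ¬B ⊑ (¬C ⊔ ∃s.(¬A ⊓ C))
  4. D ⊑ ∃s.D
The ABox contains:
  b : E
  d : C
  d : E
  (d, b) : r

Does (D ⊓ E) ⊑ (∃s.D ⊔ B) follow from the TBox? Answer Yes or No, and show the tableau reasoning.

1. (D ⊓ E) ⊑ (∃s.D ⊔ B)  ⇔  ((D ⊓ E) ⊓ (∀s.¬D ⊓ ¬B)) unsat w.r.t. T
   all branches close; clash {D, ¬D} at an ∃-successor
2. Hence (D ⊓ E) ⊑ (∃s.D ⊔ B): entailed.

Yes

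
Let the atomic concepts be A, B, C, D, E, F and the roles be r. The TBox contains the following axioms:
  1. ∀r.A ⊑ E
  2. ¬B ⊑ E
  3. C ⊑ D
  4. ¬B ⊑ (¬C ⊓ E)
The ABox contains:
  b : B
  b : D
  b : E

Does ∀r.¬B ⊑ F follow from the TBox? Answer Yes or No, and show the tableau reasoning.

1. ∀r.¬B ⊑ F  ⇔  (∀r.¬B ⊓ ¬F) unsat w.r.t. T
   open: L(x₀) ⊇ {B, ¬C, ¬F, ∀r.¬B, ∃r.¬A} (+ ∃-successors)
2. Hence ∀r.¬B ⊑ F: not entailed.

No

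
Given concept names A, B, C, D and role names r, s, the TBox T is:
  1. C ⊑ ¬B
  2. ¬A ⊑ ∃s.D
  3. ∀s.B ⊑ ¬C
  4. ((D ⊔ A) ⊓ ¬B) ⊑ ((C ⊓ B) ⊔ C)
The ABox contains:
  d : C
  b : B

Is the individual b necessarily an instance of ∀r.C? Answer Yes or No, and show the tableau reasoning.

No

1. b : ∀r.C?  L(b) = {B} ∪ {∃r.¬C}
   open: L(b) ⊇ {A, B, ¬C, ∃r.¬C} (+ ∃-successors) — b ∉ ∀r.C possible
2. Hence b : ∀r.C: not entailed.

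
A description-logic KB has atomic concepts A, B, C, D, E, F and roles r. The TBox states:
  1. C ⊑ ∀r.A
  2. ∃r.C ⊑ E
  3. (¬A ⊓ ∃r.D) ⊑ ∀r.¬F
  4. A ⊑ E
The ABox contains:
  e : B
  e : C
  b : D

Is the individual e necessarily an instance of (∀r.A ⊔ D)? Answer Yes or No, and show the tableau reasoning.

1. e : (∀r.A ⊔ D)?  L(e) = {B, C} ∪ {(∃r.¬A ⊓ ¬D)}
   clash {A, ¬A} at an ∃-successor — e ∈ (∀r.A ⊔ D)
2. Hence e : (∀r.A ⊔ D): entailed.

Yes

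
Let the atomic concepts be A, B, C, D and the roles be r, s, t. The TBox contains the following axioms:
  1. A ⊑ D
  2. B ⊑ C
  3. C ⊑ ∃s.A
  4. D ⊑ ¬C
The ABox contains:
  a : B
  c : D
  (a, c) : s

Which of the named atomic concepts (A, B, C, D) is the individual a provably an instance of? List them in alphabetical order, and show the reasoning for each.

{B, C}

1. a : A?  L(a) = {B} ∪ {¬A}
   apply at a: B⊑C
   open: L(a) ⊇ {B, C, ¬A, ¬D, ∃s.A} (+ ∃-successors) — a ∉ A possible
2. a : B?  L(a) = {B} ∪ {¬B}
   clash {B, ¬B} at a — a ∈ B
3. a : C?  L(a) = {B} ∪ {¬C}
   clash {C, ¬C} at a — a ∈ C
4. a : D?  L(a) = {B} ∪ {¬D}
   apply at a: B⊑C
   open: L(a) ⊇ {B, C, ¬A, ¬D, ∃s.A} (+ ∃-successors) — a ∉ D possible
5. Entailed for a: {B, C}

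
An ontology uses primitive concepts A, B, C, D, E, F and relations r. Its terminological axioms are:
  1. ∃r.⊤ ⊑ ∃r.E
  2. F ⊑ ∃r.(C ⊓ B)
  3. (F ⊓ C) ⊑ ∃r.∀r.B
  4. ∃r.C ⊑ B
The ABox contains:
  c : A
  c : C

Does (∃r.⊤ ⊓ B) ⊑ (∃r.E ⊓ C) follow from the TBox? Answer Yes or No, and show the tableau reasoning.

No

1. (∃r.⊤ ⊓ B) ⊑ (∃r.E ⊓ C)  ⇔  ((∃r.⊤ ⊓ B) ⊓ (∀r.¬E ⊔ ¬C)) unsat w.r.t. T
   apply at x₀: ∃r.⊤⊑∃r.E
   open: L(x₀) ⊇ {B, ¬C, ¬F, ∃r.E, ∃r.⊤} (+ ∃-successors)
2. Hence (∃r.⊤ ⊓ B) ⊑ (∃r.E ⊓ C): not entailed.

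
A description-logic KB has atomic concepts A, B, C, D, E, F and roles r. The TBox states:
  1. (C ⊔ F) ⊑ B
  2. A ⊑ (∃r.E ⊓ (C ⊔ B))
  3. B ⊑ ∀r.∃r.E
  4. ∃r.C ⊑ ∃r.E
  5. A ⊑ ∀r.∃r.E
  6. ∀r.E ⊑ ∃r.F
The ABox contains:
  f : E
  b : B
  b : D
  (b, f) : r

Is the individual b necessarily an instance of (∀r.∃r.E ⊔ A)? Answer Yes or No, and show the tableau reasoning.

Yes

1. b : (∀r.∃r.E ⊔ A)?  L(b) = {B, D} ∪ {(∃r.∀r.¬E ⊓ ¬A)}
   clash {E, ¬E} at an ∃-successor — b ∈ (∀r.∃r.E ⊔ A)
2. Hence b : (∀r.∃r.E ⊔ A): entailed.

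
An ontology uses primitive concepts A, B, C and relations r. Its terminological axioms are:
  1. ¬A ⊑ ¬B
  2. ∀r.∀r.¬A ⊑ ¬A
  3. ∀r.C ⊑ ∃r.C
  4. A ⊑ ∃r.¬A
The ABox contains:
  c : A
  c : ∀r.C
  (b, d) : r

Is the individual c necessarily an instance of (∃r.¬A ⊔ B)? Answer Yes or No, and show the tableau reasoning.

1. c : (∃r.¬A ⊔ B)?  L(c) = {A, ∀r.C} ∪ {(∀r.A ⊓ ¬B)}
   clash {A, ¬A} at c — c ∈ (∃r.¬A ⊔ B)
2. Hence c : (∃r.¬A ⊔ B): entailed.

Yes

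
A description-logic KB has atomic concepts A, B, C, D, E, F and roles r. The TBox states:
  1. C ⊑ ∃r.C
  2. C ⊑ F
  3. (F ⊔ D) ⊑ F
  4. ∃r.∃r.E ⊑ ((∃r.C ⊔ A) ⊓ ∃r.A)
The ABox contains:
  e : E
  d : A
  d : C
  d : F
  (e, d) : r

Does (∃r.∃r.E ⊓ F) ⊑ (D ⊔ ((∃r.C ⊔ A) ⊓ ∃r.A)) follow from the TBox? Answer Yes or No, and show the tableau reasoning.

1. (∃r.∃r.E ⊓ F) ⊑ (D ⊔ ((∃r.C ⊔ A) ⊓ ∃r.A))  ⇔  ((∃r.∃r.E ⊓ F) ⊓ (¬D ⊓ ((∀r.¬C ⊓ ¬A) ⊔ ∀r.¬A))) unsat w.r.t. T
   all branches close; clash {A, ¬A} at an ∃-successor
2. Hence (∃r.∃r.E ⊓ F) ⊑ (D ⊔ ((∃r.C ⊔ A) ⊓ ∃r.A)): entailed.

Yes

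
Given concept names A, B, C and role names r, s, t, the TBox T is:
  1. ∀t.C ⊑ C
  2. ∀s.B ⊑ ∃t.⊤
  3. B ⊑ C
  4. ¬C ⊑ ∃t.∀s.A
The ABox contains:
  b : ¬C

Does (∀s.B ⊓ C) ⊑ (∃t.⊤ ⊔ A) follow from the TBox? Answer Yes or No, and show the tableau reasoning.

Yes

1. (∀s.B ⊓ C) ⊑ (∃t.⊤ ⊔ A)  ⇔  ((∀s.B ⊓ C) ⊓ (∀t.⊥ ⊓ ¬A)) unsat w.r.t. T
   all branches close; clash ⊥ at an ∃-successor
2. Hence (∀s.B ⊓ C) ⊑ (∃t.⊤ ⊔ A): entailed.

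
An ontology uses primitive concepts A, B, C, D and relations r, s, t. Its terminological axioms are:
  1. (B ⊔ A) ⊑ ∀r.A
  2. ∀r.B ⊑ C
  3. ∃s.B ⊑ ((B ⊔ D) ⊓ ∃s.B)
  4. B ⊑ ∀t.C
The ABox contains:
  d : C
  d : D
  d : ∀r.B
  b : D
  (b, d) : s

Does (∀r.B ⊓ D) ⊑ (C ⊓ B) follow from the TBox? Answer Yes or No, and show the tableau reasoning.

No

1. (∀r.B ⊓ D) ⊑ (C ⊓ B)  ⇔  ((∀r.B ⊓ D) ⊓ (¬C ⊔ ¬B)) unsat w.r.t. T
   apply at x₀: ∀r.B⊑C
   open: L(x₀) ⊇ {C, D, ¬A, ¬B, ∀r.B, …}
2. Hence (∀r.B ⊓ D) ⊑ (C ⊓ B): not entailed.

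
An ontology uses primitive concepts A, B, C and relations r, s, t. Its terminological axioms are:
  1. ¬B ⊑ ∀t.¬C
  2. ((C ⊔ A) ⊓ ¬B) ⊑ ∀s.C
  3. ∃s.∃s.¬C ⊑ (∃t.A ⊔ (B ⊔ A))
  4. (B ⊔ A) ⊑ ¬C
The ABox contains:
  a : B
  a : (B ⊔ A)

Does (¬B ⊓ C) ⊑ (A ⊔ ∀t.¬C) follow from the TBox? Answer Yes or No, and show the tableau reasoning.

Yes

1. (¬B ⊓ C) ⊑ (A ⊔ ∀t.¬C)  ⇔  ((¬B ⊓ C) ⊓ (¬A ⊓ ∃t.C)) unsat w.r.t. T
   all branches close; clash {C, ¬C} at x₀
2. Hence (¬B ⊓ C) ⊑ (A ⊔ ∀t.¬C): entailed.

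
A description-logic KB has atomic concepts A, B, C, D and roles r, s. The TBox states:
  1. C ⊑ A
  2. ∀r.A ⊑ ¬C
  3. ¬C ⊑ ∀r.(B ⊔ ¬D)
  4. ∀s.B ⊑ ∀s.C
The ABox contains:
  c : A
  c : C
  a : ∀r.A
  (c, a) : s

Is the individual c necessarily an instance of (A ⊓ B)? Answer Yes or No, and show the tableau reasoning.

1. c : (A ⊓ B)?  L(c) = {A, C} ∪ {(¬A ⊔ ¬B)}
   open: L(c) ⊇ {A, C, ¬B, ∃r.¬A, ∃s.¬B} (+ ∃-successors) — c ∉ (A ⊓ B) possible
2. Hence c : (A ⊓ B): not entailed.

No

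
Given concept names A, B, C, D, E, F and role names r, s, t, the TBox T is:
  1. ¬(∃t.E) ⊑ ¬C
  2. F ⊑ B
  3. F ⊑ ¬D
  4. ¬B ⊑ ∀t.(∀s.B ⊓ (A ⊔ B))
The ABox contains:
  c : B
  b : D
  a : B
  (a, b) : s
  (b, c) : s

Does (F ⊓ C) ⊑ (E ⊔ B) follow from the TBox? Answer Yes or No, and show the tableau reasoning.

1. (F ⊓ C) ⊑ (E ⊔ B)  ⇔  ((F ⊓ C) ⊓ (¬E ⊓ ¬B)) unsat w.r.t. T
   all branches close; clash {B, ¬B} at x₀
2. Hence (F ⊓ C) ⊑ (E ⊔ B): entailed.

Yes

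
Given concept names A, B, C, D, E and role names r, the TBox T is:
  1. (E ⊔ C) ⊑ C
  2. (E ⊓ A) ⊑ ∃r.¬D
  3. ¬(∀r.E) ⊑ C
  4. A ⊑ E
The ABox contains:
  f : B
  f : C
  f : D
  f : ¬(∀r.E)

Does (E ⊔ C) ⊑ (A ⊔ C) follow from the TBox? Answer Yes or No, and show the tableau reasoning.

Yes

1. (E ⊔ C) ⊑ (A ⊔ C)  ⇔  ((E ⊔ C) ⊓ (¬A ⊓ ¬C)) unsat w.r.t. T
   all branches close; clash {C, ¬C} at x₀
2. Hence (E ⊔ C) ⊑ (A ⊔ C): entailed.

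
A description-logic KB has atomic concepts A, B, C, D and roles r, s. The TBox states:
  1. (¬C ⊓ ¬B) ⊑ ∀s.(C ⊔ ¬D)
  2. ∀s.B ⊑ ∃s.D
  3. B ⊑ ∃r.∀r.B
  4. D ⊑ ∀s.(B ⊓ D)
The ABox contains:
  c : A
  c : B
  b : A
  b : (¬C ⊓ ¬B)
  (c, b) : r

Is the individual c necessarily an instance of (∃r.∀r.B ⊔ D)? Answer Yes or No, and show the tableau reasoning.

Yes

1. c : (∃r.∀r.B ⊔ D)?  L(c) = {A, B} ∪ {(∀r.∃r.¬B ⊓ ¬D)}
   clash {B, ¬B} at an ∃-successor — c ∈ (∃r.∀r.B ⊔ D)
2. Hence c : (∃r.∀r.B ⊔ D): entailed.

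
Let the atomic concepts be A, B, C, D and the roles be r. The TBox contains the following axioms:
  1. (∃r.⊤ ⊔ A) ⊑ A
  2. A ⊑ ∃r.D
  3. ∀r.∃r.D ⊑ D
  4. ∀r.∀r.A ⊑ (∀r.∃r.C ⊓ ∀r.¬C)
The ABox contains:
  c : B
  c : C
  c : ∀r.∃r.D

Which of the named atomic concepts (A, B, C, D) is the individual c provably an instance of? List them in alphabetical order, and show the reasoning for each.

{B, C, D}

1. c : A?  L(c) = {B, C, ∀r.∃r.D} ∪ {¬A}
   apply at c: ∀r.∃r.D⊑D
   open: L(c) ⊇ {B, C, D, ¬A, ∀r.¬C, …} — c ∉ A possible
2. c : B?  L(c) = {B, C, ∀r.∃r.D} ∪ {¬B}
   clash {B, ¬B} at c — c ∈ B
3. c : C?  L(c) = {B, C, ∀r.∃r.D} ∪ {¬C}
   clash {C, ¬C} at c — c ∈ C
4. c : D?  L(c) = {B, C, ∀r.∃r.D} ∪ {¬D}
   clash {D, ¬D} at c — c ∈ D
5. Entailed for c: {B, C, D}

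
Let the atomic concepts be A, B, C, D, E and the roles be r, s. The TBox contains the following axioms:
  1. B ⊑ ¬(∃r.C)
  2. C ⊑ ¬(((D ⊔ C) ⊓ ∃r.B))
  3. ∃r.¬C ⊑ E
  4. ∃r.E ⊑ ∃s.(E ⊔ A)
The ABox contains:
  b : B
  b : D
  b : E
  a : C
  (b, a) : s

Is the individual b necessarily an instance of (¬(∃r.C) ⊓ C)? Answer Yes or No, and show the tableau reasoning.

1. b : (¬(∃r.C) ⊓ C)?  L(b) = {B, D, E} ∪ {(∃r.C ⊔ ¬C)}
   apply at b: B⊑¬(∃r.C)
   open: L(b) ⊇ {B, D, E, ¬C, ∀r.¬C, …} — b ∉ (¬(∃r.C) ⊓ C) possible
2. Hence b : (¬(∃r.C) ⊓ C): not entailed.

No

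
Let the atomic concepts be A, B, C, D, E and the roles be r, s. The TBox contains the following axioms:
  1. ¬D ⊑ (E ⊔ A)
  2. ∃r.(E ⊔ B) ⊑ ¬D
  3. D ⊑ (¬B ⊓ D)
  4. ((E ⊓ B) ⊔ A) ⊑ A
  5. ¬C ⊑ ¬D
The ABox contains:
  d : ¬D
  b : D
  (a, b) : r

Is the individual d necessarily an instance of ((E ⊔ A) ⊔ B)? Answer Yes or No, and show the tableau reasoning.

Yes

1. d : ((E ⊔ A) ⊔ B)?  L(d) = {¬D} ∪ {((¬E ⊓ ¬A) ⊓ ¬B)}
   clash {A, ¬A} at d — d ∈ ((E ⊔ A) ⊔ B)
2. Hence d : ((E ⊔ A) ⊔ B): entailed.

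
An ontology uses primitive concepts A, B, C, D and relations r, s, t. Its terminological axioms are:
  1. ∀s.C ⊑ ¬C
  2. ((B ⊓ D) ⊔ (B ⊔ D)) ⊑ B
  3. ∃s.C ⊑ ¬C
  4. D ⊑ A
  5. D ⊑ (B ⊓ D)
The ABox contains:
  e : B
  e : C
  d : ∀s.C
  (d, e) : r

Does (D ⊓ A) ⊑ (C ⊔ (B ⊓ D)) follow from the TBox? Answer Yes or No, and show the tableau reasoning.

1. (D ⊓ A) ⊑ (C ⊔ (B ⊓ D))  ⇔  ((D ⊓ A) ⊓ (¬C ⊓ (¬B ⊔ ¬D))) unsat w.r.t. T
   all branches close; clash {D, ¬D} at x₀
2. Hence (D ⊓ A) ⊑ (C ⊔ (B ⊓ D)): entailed.

Yes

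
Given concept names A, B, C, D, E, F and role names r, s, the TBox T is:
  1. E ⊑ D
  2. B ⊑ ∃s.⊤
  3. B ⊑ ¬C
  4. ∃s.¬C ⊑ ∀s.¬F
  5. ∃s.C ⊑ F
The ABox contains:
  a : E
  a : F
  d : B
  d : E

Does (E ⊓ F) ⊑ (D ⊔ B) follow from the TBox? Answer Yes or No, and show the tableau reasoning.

Yes

1. (E ⊓ F) ⊑ (D ⊔ B)  ⇔  ((E ⊓ F) ⊓ (¬D ⊓ ¬B)) unsat w.r.t. T
   all branches close; clash {D, ¬D} at x₀
2. Hence (E ⊓ F) ⊑ (D ⊔ B): entailed.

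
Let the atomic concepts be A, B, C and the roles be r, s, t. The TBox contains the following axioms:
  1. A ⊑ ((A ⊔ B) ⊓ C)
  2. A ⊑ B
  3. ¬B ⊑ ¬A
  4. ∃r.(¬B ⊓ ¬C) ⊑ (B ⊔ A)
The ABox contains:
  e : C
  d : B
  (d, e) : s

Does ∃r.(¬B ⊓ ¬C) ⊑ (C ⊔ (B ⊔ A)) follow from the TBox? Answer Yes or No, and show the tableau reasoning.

1. ∃r.(¬B ⊓ ¬C) ⊑ (C ⊔ (B ⊔ A))  ⇔  (∃r.(¬B ⊓ ¬C) ⊓ (¬C ⊓ (¬B ⊓ ¬A))) unsat w.r.t. T
   all branches close; clash {A, ¬A} at x₀
2. Hence ∃r.(¬B ⊓ ¬C) ⊑ (C ⊔ (B ⊔ A)): entailed.

Yes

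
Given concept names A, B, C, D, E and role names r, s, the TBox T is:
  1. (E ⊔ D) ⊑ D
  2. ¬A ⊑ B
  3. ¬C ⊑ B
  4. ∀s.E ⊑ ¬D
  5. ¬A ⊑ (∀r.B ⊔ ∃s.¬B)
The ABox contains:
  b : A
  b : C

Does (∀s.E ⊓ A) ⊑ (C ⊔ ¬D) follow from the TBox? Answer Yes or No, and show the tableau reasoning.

Yes

1. (∀s.E ⊓ A) ⊑ (C ⊔ ¬D)  ⇔  ((∀s.E ⊓ A) ⊓ (¬C ⊓ D)) unsat w.r.t. T
   all branches close; clash {D, ¬D} at x₀
2. Hence (∀s.E ⊓ A) ⊑ (C ⊔ ¬D): entailed.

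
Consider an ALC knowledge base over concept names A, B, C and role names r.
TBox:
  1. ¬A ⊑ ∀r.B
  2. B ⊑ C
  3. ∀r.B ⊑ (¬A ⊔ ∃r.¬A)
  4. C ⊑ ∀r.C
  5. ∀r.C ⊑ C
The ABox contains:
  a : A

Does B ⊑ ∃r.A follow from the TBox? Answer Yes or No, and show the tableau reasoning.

No

1. B ⊑ ∃r.A  ⇔  (B ⊓ ∀r.¬A) unsat w.r.t. T
   apply at x₀: B⊑C
   open: L(x₀) ⊇ {A, B, C, ∀r.C, ∀r.¬A, …} (+ ∃-successors)
2. Hence B ⊑ ∃r.A: not entailed.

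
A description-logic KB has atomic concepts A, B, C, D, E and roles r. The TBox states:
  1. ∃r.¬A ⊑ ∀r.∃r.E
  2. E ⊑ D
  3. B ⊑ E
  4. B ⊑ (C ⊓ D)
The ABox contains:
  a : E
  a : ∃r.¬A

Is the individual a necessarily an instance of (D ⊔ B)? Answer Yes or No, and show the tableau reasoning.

1. a : (D ⊔ B)?  L(a) = {E, ∃r.¬A} ∪ {(¬D ⊓ ¬B)}
   clash {D, ¬D} at a — a ∈ (D ⊔ B)
2. Hence a : (D ⊔ B): entailed.

Yes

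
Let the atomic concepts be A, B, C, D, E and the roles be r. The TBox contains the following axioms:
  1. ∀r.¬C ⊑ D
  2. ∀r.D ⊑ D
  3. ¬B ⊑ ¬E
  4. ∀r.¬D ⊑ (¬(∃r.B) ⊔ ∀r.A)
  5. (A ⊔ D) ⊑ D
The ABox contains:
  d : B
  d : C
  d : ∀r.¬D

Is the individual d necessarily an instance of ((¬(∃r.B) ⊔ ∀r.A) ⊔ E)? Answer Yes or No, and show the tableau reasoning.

Yes

1. d : ((¬(∃r.B) ⊔ ∀r.A) ⊔ E)?  L(d) = {B, C, ∀r.¬D} ∪ {((∃r.B ⊓ ∃r.¬A) ⊓ ¬E)}
   clash {A, ¬A} at an ∃-successor — d ∈ ((¬(∃r.B) ⊔ ∀r.A) ⊔ E)
2. Hence d : ((¬(∃r.B) ⊔ ∀r.A) ⊔ E): entailed.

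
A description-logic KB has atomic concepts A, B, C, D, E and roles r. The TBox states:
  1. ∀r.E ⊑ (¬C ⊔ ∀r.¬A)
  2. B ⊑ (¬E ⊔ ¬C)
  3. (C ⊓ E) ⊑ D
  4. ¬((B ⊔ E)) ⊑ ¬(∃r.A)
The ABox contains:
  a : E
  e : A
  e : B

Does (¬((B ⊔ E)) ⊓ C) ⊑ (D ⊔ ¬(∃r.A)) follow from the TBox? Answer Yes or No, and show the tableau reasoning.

1. (¬((B ⊔ E)) ⊓ C) ⊑ (D ⊔ ¬(∃r.A))  ⇔  (((¬B ⊓ ¬E) ⊓ C) ⊓ (¬D ⊓ ∃r.A)) unsat w.r.t. T
   all branches close; clash {D, ¬D} at x₀
2. Hence (¬((B ⊔ E)) ⊓ C) ⊑ (D ⊔ ¬(∃r.A)): entailed.

Yes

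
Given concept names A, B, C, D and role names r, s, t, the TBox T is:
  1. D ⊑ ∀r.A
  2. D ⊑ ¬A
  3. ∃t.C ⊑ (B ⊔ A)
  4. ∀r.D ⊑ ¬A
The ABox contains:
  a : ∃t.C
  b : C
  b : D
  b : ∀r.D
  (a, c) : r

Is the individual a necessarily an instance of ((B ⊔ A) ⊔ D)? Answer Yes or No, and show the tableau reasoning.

Yes

1. a : ((B ⊔ A) ⊔ D)?  L(a) = {∃t.C} ∪ {((¬B ⊓ ¬A) ⊓ ¬D)}
   clash {A, ¬A} at a — a ∈ ((B ⊔ A) ⊔ D)
2. Hence a : ((B ⊔ A) ⊔ D): entailed.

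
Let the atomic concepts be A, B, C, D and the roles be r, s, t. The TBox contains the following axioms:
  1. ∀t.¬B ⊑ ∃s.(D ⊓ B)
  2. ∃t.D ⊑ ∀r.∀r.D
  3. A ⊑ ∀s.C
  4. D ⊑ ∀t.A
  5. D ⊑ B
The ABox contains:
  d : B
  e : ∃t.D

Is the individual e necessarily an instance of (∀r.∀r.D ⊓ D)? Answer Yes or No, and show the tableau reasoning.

No

1. e : (∀r.∀r.D ⊓ D)?  L(e) = {∃t.D} ∪ {(∃r.∃r.¬D ⊔ ¬D)}
   apply at e: ∃t.D⊑∀r.∀r.D
   open: L(e) ⊇ {¬A, ¬D, ∀r.∀r.D, ∃t.B, ∃t.D} (+ ∃-successors) — e ∉ (∀r.∀r.D ⊓ D) possible
2. Hence e : (∀r.∀r.D ⊓ D): not entailed.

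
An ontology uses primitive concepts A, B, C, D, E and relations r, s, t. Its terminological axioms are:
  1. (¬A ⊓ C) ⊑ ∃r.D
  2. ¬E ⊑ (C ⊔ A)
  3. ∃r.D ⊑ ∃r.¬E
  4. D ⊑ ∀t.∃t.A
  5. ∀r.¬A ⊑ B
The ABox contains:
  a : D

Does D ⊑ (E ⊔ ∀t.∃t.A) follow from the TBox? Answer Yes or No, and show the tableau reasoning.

1. D ⊑ (E ⊔ ∀t.∃t.A)  ⇔  (D ⊓ (¬E ⊓ ∃t.∀t.¬A)) unsat w.r.t. T
   all branches close; clash {A, ¬A} at an ∃-successor
2. Hence D ⊑ (E ⊔ ∀t.∃t.A): entailed.

Yes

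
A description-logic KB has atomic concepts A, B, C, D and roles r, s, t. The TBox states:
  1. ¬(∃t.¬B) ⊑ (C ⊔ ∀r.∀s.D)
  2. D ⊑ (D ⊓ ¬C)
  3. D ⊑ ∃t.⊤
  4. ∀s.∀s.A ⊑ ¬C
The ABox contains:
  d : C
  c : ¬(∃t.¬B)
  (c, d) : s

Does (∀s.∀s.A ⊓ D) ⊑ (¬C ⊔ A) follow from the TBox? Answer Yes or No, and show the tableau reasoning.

Yes

1. (∀s.∀s.A ⊓ D) ⊑ (¬C ⊔ A)  ⇔  ((∀s.∀s.A ⊓ D) ⊓ (C ⊓ ¬A)) unsat w.r.t. T
   all branches close; clash {C, ¬C} at x₀
2. Hence (∀s.∀s.A ⊓ D) ⊑ (¬C ⊔ A): entailed.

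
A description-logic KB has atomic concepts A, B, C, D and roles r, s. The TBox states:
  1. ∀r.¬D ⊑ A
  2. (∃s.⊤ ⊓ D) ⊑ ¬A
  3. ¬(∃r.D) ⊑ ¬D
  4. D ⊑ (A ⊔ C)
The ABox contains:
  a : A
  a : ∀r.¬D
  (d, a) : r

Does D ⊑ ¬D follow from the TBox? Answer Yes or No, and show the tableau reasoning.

No

1. D ⊑ ¬D  ⇔  (D ⊓ D) unsat w.r.t. T
   apply at x₀: D⊑(A ⊔ C)
   open: L(x₀) ⊇ {A, D, ∀s.⊥, ∃r.D} (+ ∃-successors)
2. Hence D ⊑ ¬D: not entailed.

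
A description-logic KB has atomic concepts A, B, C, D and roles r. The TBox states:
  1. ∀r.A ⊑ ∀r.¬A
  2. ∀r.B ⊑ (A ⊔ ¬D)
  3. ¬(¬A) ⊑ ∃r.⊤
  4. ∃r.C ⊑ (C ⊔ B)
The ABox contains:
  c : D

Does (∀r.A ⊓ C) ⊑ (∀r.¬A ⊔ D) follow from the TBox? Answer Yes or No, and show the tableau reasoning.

1. (∀r.A ⊓ C) ⊑ (∀r.¬A ⊔ D)  ⇔  ((∀r.A ⊓ C) ⊓ (∃r.A ⊓ ¬D)) unsat w.r.t. T
   all branches close; clash {A, ¬A} at an ∃-successor
2. Hence (∀r.A ⊓ C) ⊑ (∀r.¬A ⊔ D): entailed.

Yes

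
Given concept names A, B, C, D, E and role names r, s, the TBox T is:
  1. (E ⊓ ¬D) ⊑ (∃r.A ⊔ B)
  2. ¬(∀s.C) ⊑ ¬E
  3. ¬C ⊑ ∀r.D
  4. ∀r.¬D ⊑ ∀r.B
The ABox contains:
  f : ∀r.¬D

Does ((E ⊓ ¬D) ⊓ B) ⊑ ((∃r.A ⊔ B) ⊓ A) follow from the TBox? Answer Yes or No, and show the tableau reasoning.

1. ((E ⊓ ¬D) ⊓ B) ⊑ ((∃r.A ⊔ B) ⊓ A)  ⇔  (((E ⊓ ¬D) ⊓ B) ⊓ ((∀r.¬A ⊓ ¬B) ⊔ ¬A)) unsat w.r.t. T
   apply at x₀: (E ⊓ ¬D)⊑(∃r.A ⊔ B)
   open: L(x₀) ⊇ {B, C, E, ¬A, ¬D, …} (+ ∃-successors)
2. Hence ((E ⊓ ¬D) ⊓ B) ⊑ ((∃r.A ⊔ B) ⊓ A): not entailed.

No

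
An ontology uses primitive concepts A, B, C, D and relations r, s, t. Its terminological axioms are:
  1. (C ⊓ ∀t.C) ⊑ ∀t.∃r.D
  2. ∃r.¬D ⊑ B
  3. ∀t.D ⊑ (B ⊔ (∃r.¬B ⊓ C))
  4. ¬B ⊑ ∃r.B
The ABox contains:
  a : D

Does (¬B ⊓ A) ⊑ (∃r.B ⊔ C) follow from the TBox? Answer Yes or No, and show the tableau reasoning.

Yes

1. (¬B ⊓ A) ⊑ (∃r.B ⊔ C)  ⇔  ((¬B ⊓ A) ⊓ (∀r.¬B ⊓ ¬C)) unsat w.r.t. T
   all branches close; clash {B, ¬B} at x₀
2. Hence (¬B ⊓ A) ⊑ (∃r.B ⊔ C): entailed.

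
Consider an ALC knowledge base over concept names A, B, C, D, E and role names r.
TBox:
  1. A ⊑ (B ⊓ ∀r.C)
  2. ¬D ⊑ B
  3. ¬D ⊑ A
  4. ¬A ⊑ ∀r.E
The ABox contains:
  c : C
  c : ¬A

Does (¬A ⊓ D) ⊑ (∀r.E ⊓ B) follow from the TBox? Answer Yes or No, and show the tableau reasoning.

1. (¬A ⊓ D) ⊑ (∀r.E ⊓ B)  ⇔  ((¬A ⊓ D) ⊓ (∃r.¬E ⊔ ¬B)) unsat w.r.t. T
   apply at x₀: ¬A⊑∀r.E
   open: L(x₀) ⊇ {D, ¬A, ¬B, ∀r.E}
2. Hence (¬A ⊓ D) ⊑ (∀r.E ⊓ B): not entailed.

No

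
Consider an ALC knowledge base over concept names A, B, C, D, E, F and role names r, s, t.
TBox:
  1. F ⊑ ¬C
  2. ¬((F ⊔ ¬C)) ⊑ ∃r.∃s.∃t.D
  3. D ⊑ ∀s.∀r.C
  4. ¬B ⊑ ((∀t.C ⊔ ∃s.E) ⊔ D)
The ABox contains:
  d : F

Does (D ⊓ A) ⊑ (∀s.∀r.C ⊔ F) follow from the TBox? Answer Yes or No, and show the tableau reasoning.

Yes

1. (D ⊓ A) ⊑ (∀s.∀r.C ⊔ F)  ⇔  ((D ⊓ A) ⊓ (∃s.∃r.¬C ⊓ ¬F)) unsat w.r.t. T
   all branches close; clash {C, ¬C} at an ∃-successor
2. Hence (D ⊓ A) ⊑ (∀s.∀r.C ⊔ F): entailed.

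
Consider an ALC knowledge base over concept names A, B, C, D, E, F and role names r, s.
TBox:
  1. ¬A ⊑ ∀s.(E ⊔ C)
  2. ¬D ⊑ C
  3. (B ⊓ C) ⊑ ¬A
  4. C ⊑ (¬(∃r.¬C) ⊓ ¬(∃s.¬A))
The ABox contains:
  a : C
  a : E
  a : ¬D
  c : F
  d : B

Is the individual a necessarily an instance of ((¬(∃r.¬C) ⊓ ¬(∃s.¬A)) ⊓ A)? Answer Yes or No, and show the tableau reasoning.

No

1. a : ((¬(∃r.¬C) ⊓ ¬(∃s.¬A)) ⊓ A)?  L(a) = {C, E, ¬D} ∪ {((∃r.¬C ⊔ ∃s.¬A) ⊔ ¬A)}
   apply at a: C⊑(¬(∃r.¬C) ⊓ ¬(∃s.¬A))
   open: L(a) ⊇ {C, E, ¬A, ¬B, ¬D, …} — a ∉ ((¬(∃r.¬C) ⊓ ¬(∃s.¬A)) ⊓ A) possible
2. Hence a : ((¬(∃r.¬C) ⊓ ¬(∃s.¬A)) ⊓ A): not entailed.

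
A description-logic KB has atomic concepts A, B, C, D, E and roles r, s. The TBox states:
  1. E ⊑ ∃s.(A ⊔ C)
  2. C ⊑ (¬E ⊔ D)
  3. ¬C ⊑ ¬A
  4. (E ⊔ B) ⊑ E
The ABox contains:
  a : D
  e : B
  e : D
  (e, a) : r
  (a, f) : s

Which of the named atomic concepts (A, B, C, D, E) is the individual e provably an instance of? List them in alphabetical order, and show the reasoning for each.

{B, D, E}

1. e : A?  L(e) = {B, D} ∪ {¬A}
   open: L(e) ⊇ {B, D, E, ¬A, ¬C, …} (+ ∃-successors) — e ∉ A possible
2. e : B?  L(e) = {B, D} ∪ {¬B}
   clash {B, ¬B} at e — e ∈ B
3. e : C?  L(e) = {B, D} ∪ {¬C}
   apply at e: ¬C⊑¬A
   open: L(e) ⊇ {B, D, E, ¬A, ¬C, …} (+ ∃-successors) — e ∉ C possible
4. e : D?  L(e) = {B, D} ∪ {¬D}
   clash {D, ¬D} at e — e ∈ D
5. e : E?  L(e) = {B, D} ∪ {¬E}
   clash {E, ¬E} at e — e ∈ E
6. Entailed for e: {B, D, E}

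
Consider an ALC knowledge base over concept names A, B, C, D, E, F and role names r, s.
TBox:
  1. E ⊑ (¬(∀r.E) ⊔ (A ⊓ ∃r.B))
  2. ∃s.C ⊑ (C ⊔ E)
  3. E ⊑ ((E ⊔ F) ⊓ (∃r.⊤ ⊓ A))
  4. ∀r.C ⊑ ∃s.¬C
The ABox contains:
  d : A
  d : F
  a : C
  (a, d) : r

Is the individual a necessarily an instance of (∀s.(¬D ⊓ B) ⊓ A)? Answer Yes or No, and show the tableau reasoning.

1. a : (∀s.(¬D ⊓ B) ⊓ A)?  L(a) = {C} ∪ {(∃s.(D ⊔ ¬B) ⊔ ¬A)}
   open: L(a) ⊇ {C, ¬E, ∀s.¬C, ∃r.¬C, ∃s.(D ⊔ ¬B)} (+ ∃-successors) — a ∉ (∀s.(¬D ⊓ B) ⊓ A) possible
2. Hence a : (∀s.(¬D ⊓ B) ⊓ A): not entailed.

No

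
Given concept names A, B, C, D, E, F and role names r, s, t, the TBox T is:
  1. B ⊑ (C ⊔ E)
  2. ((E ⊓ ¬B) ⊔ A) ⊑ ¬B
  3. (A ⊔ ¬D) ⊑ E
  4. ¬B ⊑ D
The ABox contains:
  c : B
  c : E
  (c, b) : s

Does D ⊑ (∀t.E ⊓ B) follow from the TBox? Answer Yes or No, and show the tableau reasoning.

No

1. D ⊑ (∀t.E ⊓ B)  ⇔  (D ⊓ (∃t.¬E ⊔ ¬B)) unsat w.r.t. T
   open: L(x₀) ⊇ {D, ¬A, ¬B}
2. Hence D ⊑ (∀t.E ⊓ B): not entailed.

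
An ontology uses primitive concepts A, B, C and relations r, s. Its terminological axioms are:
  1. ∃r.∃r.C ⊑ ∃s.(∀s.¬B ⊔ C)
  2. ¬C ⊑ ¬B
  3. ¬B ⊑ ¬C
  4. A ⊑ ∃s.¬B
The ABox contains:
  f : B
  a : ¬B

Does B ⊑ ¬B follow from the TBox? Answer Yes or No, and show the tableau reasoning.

1. B ⊑ ¬B  ⇔  (B ⊓ B) unsat w.r.t. T
   open: L(x₀) ⊇ {B, C, ¬A, ∀r.∀r.¬C}
2. Hence B ⊑ ¬B: not entailed.

No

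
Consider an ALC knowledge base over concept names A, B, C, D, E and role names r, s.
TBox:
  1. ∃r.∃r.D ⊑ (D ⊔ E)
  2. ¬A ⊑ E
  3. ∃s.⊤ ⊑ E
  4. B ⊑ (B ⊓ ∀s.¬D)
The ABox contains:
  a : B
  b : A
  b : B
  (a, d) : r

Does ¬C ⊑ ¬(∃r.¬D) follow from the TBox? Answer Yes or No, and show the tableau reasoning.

No

1. ¬C ⊑ ¬(∃r.¬D)  ⇔  (¬C ⊓ ∃r.¬D) unsat w.r.t. T
   open: L(x₀) ⊇ {A, ¬B, ¬C, ∀r.∀r.¬D, ∀s.⊥, …} (+ ∃-successors)
2. Hence ¬C ⊑ ¬(∃r.¬D): not entailed.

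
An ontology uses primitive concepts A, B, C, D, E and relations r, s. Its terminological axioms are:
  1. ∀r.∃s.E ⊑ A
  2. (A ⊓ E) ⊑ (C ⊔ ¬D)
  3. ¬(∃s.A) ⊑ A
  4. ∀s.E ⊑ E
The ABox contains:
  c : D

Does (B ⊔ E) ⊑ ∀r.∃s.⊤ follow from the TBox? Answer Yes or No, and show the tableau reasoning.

1. (B ⊔ E) ⊑ ∀r.∃s.⊤  ⇔  ((B ⊔ E) ⊓ ∃r.∀s.⊥) unsat w.r.t. T
   open: L(x₀) ⊇ {B, ¬A, ∃r.∀s.¬E, ∃r.∀s.⊥, ∃s.A, …} (+ ∃-successors)
2. Hence (B ⊔ E) ⊑ ∀r.∃s.⊤: not entailed.

No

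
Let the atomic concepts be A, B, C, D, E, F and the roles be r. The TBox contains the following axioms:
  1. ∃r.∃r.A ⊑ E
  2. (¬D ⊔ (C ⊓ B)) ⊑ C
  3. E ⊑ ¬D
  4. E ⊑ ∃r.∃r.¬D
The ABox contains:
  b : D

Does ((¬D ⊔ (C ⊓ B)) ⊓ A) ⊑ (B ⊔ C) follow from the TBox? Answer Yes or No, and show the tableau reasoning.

1. ((¬D ⊔ (C ⊓ B)) ⊓ A) ⊑ (B ⊔ C)  ⇔  (((¬D ⊔ (C ⊓ B)) ⊓ A) ⊓ (¬B ⊓ ¬C)) unsat w.r.t. T
   all branches close; clash {B, ¬B} at x₀
2. Hence ((¬D ⊔ (C ⊓ B)) ⊓ A) ⊑ (B ⊔ C): entailed.

Yes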